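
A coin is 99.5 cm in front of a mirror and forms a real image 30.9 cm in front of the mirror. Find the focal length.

Real image ⇒ d_i = +30.9 cm.
1/f = 1/d_o + 1/d_i = 1/(99.5) + 1/(30.9) = 0.04241, so f = 23.6 cm.
Since f is positive, the mirror is concave.

f = 23.6 cm (concave)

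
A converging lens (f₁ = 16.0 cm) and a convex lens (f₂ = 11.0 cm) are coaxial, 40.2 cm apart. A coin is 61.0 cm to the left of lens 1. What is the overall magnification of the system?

m = +0.521

Lens 1: 1/d_i1 = 1/(16.0) − 1/(61.0) = 0.04611, so d_i1 = 21.69 cm; m₁ = −d_i1/d_o1 = -0.3556.
d_o2 = 40.2 − (21.69) = 18.51 cm.
Lens 2: 1/d_i2 = 1/(11.0) − 1/(18.51) = 0.03688, so d_i2 = 27.11 cm; m₂ = −d_i2/d_o2 = -1.465.
m = m₁·m₂ = (-0.3556)(-1.465) = +0.521.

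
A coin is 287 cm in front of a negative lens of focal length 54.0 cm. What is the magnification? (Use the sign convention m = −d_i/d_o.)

For a negative lens, f = -54.0 cm.
1/d_i = 1/f − 1/d_o = 1/(-54.00) − 1/(287) = -0.02200, so d_i = -45.45 cm.
m = −d_i/d_o = −(-45.45)/(287) = +0.158.
The image is virtual, upright and reduced, on the same side as the object.

m = +0.158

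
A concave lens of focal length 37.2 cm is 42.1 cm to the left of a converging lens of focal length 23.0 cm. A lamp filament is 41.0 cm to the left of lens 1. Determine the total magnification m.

m = -0.283

f₁ = −37.2 cm (diverging).
Lens 1: 1/d_i1 = 1/(-37.2) − 1/(41.0) = -0.05127, so d_i1 = -19.50 cm; m₁ = −d_i1/d_o1 = +0.4756.
d_o2 = 42.1 − (-19.50) = 61.60 cm.
Lens 2: 1/d_i2 = 1/(23.0) − 1/(61.60) = 0.02724, so d_i2 = 36.70 cm; m₂ = −d_i2/d_o2 = -0.5959.
m = m₁·m₂ = (+0.4756)(-0.5959) = -0.283.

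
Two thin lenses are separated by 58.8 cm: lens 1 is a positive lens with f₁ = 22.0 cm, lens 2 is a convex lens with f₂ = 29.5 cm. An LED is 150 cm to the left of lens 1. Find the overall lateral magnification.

m = +1.44

Lens 1: 1/d_i1 = 1/(22.0) − 1/(150) = 0.03879, so d_i1 = 25.78 cm; m₁ = −d_i1/d_o1 = -0.1719.
d_o2 = 58.8 − (25.78) = 33.02 cm.
Lens 2: 1/d_i2 = 1/(29.5) − 1/(33.02) = 0.003614, so d_i2 = 276.7 cm; m₂ = −d_i2/d_o2 = -8.381.
m = m₁·m₂ = (-0.1719)(-8.381) = +1.44.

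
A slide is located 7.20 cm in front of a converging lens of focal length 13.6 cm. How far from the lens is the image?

15.3 cm

Thin-lens equation: 1/v = 1/f − 1/u = 1/(13.60) − 1/(7.20) = 0.07353 − 0.1389 = -0.06536, so v = -15.3 cm.
The image is virtual, upright and enlarged, on the same side as the object.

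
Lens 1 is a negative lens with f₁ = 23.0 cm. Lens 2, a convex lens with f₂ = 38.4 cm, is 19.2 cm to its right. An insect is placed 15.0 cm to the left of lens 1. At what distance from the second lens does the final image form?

Lens 1 is diverging, so f₁ = −23.0 cm.
Lens 1: 1/d_i1 = 1/f₁ − 1/d_o1 = 1/(-23.0) − 1/(15.0) = -0.1101, so d_i1 = -9.079 cm.
The intermediate image is 9.079 cm to the left of lens 1 (virtual), which is 19.2 − (-9.079) = 28.28 cm to the left of lens 2, so d_o2 = +28.28 cm.
Lens 2: 1/d_i2 = 1/f₂ − 1/d_o2 = 1/(38.4) − 1/(28.28) = -0.009319, so d_i2 = -107 cm.
The final image is virtual, 107 cm to the left of lens 2 (overall magnification ≈ 2.3).

107 cm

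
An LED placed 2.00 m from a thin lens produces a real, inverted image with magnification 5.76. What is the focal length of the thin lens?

m = −d_i/d_o ⇒ d_i = −m·d_o = −(-5.76)·(2.00) = 11.52 m.
1/f = 1/d_o + 1/d_i = 1/(2.00) + 1/(11.52) = 0.5868, so f = 1.70 m.
Since f is positive, the thin lens is converging.

f = 1.70 m (converging)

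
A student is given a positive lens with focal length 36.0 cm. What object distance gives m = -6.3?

41.7 cm

m = −d_i/d_o ⇒ d_i = −m·d_o.
1/f = 1/d_o + 1/d_i = 1/d_o − 1/(m·d_o) = (1 − 1/m)/d_o, so d_o = f(1 − 1/m) = (36.00)(1 − 1/(-6.3)) = 41.7 cm.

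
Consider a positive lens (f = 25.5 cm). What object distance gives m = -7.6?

28.9 cm

m = −d_i/d_o ⇒ d_i = −m·d_o.
1/f = 1/d_o + 1/d_i = 1/d_o − 1/(m·d_o) = (1 − 1/m)/d_o, so d_o = f(1 − 1/m) = (25.50)(1 − 1/(-7.6)) = 28.9 cm.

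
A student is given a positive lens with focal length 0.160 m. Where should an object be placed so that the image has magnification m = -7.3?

0.182 m

m = −d_i/d_o ⇒ d_i = −m·d_o.
1/f = 1/d_o + 1/d_i = 1/d_o − 1/(m·d_o) = (1 − 1/m)/d_o, so d_o = f(1 − 1/m) = (0.1600)(1 − 1/(-7.3)) = 0.182 m.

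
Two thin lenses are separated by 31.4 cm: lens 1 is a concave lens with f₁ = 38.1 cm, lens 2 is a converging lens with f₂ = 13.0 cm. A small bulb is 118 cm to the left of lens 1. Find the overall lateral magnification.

m = -0.0672

f₁ = −38.1 cm (diverging).
Lens 1: 1/d_i1 = 1/(-38.1) − 1/(118) = -0.03472, so d_i1 = -28.80 cm; m₁ = −d_i1/d_o1 = +0.2441.
d_o2 = 31.4 − (-28.80) = 60.20 cm.
Lens 2: 1/d_i2 = 1/(13.0) − 1/(60.20) = 0.06031, so d_i2 = 16.58 cm; m₂ = −d_i2/d_o2 = -0.2754.
m = m₁·m₂ = (+0.2441)(-0.2754) = -0.0672.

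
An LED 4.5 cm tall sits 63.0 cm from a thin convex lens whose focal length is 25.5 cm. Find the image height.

3.06 cm

1/d_i = 1/f − 1/d_o = 1/(25.50) − 1/(63.0) = 0.02334, so d_i = 42.84 cm.
m = −d_i/d_o = -0.6800.
|h_i| = |m|·h_o = 0.6800 × 4.5 = 3.06 cm. The image is real, inverted and reduced, on the far side of the lens.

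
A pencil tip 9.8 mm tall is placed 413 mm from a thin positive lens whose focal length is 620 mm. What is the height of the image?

1/d_i = 1/f − 1/d_o = 1/(620.0) − 1/(413) = -0.0008084, so d_i = -1237 mm.
m = −d_i/d_o = +2.995.
|h_i| = |m|·h_o = 2.995 × 9.8 = 29.4 mm. The image is virtual, upright and enlarged, on the same side as the object.

29.4 mm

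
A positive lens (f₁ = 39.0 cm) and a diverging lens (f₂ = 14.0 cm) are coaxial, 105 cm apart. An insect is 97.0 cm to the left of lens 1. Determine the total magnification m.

m = -0.175

Lens 1: 1/d_i1 = 1/(39.0) − 1/(97.0) = 0.01533, so d_i1 = 65.22 cm; m₁ = −d_i1/d_o1 = -0.6724.
d_o2 = 105 − (65.22) = 39.78 cm.
f₂ = −14.0 cm (diverging).
Lens 2: 1/d_i2 = 1/(-14.0) − 1/(39.78) = -0.09657, so d_i2 = -10.36 cm; m₂ = −d_i2/d_o2 = +0.2603.
m = m₁·m₂ = (-0.6724)(+0.2603) = -0.175.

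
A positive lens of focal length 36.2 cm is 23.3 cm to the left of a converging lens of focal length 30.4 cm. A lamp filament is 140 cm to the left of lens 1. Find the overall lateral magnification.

Lens 1: 1/d_i1 = 1/(36.2) − 1/(140) = 0.02048, so d_i1 = 48.82 cm; m₁ = −d_i1/d_o1 = -0.3487.
d_o2 = 23.3 − (48.82) = -25.52 cm (virtual object).
Lens 2: 1/d_i2 = 1/(30.4) − 1/(-25.52) = 0.07208, so d_i2 = 13.87 cm; m₂ = −d_i2/d_o2 = +0.5436.
m = m₁·m₂ = (-0.3487)(+0.5436) = -0.190.

m = -0.190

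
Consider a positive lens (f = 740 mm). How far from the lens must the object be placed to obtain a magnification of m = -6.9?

m = −d_i/d_o ⇒ d_i = −m·d_o.
1/f = 1/d_o + 1/d_i = 1/d_o − 1/(m·d_o) = (1 − 1/m)/d_o, so d_o = f(1 − 1/m) = (740.0)(1 − 1/(-6.9)) = 847 mm.

847 mm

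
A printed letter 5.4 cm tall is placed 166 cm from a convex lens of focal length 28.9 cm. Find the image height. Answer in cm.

1.14 cm

1/d_i = 1/f − 1/d_o = 1/(28.90) − 1/(166) = 0.02858, so d_i = 34.99 cm.
m = −d_i/d_o = -0.2108.
|h_i| = |m|·h_o = 0.2108 × 5.4 = 1.14 cm. The image is real, inverted and reduced, on the far side of the lens.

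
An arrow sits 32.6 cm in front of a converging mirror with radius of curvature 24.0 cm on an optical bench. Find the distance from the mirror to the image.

f = R/2 = 24.0/2 = 12.00 cm.
Mirror equation: 1/q = 1/f − 1/p = 1/(12.00) − 1/(32.6) = 0.08333 − 0.03067 = 0.05266, so q = 19.0 cm.
The image is real, inverted and reduced, in front of the mirror.

19.0 cm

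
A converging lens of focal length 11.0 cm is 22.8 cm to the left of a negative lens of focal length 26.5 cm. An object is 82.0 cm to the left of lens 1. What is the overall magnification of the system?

m = -0.112

Lens 1: 1/d_i1 = 1/(11.0) − 1/(82.0) = 0.07871, so d_i1 = 12.70 cm; m₁ = −d_i1/d_o1 = -0.1549.
d_o2 = 22.8 − (12.70) = 10.10 cm.
f₂ = −26.5 cm (diverging).
Lens 2: 1/d_i2 = 1/(-26.5) − 1/(10.10) = -0.1367, so d_i2 = -7.313 cm; m₂ = −d_i2/d_o2 = +0.7240.
m = m₁·m₂ = (-0.1549)(+0.7240) = -0.112.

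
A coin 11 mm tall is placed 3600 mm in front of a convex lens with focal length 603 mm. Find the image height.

1/d_i = 1/f − 1/d_o = 1/(603.0) − 1/(3600) = 0.001381, so d_i = 724.3 mm.
m = −d_i/d_o = -0.2012.
|h_i| = |m|·h_o = 0.2012 × 11 = 2.21 mm. The image is real, inverted and reduced, on the far side of the lens.

2.21 mm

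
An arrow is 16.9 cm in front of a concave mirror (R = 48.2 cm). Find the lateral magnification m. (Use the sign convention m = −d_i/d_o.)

m = +3.35

f = R/2 = 48.2/2 = 24.10 cm.
1/d_i = 1/f − 1/d_o = 1/(24.10) − 1/(16.9) = -0.01768, so d_i = -56.57 cm.
m = −d_i/d_o = −(-56.57)/(16.9) = +3.35.
The image is virtual, upright and enlarged, behind the mirror.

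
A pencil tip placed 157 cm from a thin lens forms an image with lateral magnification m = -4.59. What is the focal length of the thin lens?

m = −d_i/d_o ⇒ d_i = −m·d_o = −(-4.59)·(157) = 720.6 cm.
1/f = 1/d_o + 1/d_i = 1/(157) + 1/(720.6) = 0.007757, so f = 129 cm.
Since f is positive, the thin lens is converging.

f = 129 cm (converging)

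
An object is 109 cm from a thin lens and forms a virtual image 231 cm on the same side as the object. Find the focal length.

Virtual image ⇒ d_i = −231 cm.
1/f = 1/d_o + 1/d_i = 1/(109) + 1/(-231) = 0.004845, so f = 206 cm.
Since f is positive, the thin lens is converging.

f = 206 cm (converging)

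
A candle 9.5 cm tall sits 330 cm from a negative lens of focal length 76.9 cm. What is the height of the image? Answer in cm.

For a negative lens, f = -76.9 cm.
1/d_i = 1/f − 1/d_o = 1/(-76.90) − 1/(330) = -0.01603, so d_i = -62.37 cm.
m = −d_i/d_o = +0.1890.
|h_i| = |m|·h_o = 0.1890 × 9.5 = 1.80 cm. The image is virtual, upright and reduced, on the same side as the object.

1.80 cm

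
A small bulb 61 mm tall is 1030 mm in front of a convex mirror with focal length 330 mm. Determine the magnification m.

m = +0.243

For a convex mirror, f = -330 mm.
1/d_i = 1/f − 1/d_o = 1/(-330.0) − 1/(1030) = -0.004001, so d_i = -249.9 mm.
m = −d_i/d_o = −(-249.9)/(1030) = +0.243.
The image is virtual, upright and reduced, behind the mirror.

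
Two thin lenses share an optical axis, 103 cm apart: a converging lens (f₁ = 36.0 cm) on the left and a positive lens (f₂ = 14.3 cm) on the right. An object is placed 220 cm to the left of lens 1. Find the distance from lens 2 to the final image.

Lens 1: 1/d_i1 = 1/f₁ − 1/d_o1 = 1/(36.0) − 1/(220) = 0.02323, so d_i1 = 43.04 cm.
The intermediate image is 43.04 cm to the right of lens 1, which is 103 − (43.04) = 59.96 cm to the left of lens 2, so d_o2 = +59.96 cm.
Lens 2: 1/d_i2 = 1/f₂ − 1/d_o2 = 1/(14.3) − 1/(59.96) = 0.05325, so d_i2 = 18.8 cm.
The final image is real, 18.8 cm to the right of lens 2 (overall magnification ≈ 0.061).

18.8 cm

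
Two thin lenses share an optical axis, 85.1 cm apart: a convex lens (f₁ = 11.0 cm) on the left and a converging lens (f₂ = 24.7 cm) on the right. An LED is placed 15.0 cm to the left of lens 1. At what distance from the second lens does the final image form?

56.6 cm

Lens 1: 1/d_i1 = 1/f₁ − 1/d_o1 = 1/(11.0) − 1/(15.0) = 0.02424, so d_i1 = 41.25 cm.
The intermediate image is 41.25 cm to the right of lens 1, which is 85.1 − (41.25) = 43.85 cm to the left of lens 2, so d_o2 = +43.85 cm.
Lens 2: 1/d_i2 = 1/f₂ − 1/d_o2 = 1/(24.7) − 1/(43.85) = 0.01768, so d_i2 = 56.6 cm.
The final image is real, 56.6 cm to the right of lens 2 (overall magnification ≈ 3.5).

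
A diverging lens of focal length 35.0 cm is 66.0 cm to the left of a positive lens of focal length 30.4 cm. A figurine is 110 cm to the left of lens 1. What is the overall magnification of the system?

m = -0.118

f₁ = −35.0 cm (diverging).
Lens 1: 1/d_i1 = 1/(-35.0) − 1/(110) = -0.03766, so d_i1 = -26.55 cm; m₁ = −d_i1/d_o1 = +0.2414.
d_o2 = 66.0 − (-26.55) = 92.55 cm.
Lens 2: 1/d_i2 = 1/(30.4) − 1/(92.55) = 0.02209, so d_i2 = 45.27 cm; m₂ = −d_i2/d_o2 = -0.4891.
m = m₁·m₂ = (+0.2414)(-0.4891) = -0.118.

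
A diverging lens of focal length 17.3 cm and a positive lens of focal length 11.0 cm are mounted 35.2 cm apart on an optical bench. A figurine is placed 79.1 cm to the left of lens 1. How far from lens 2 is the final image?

Lens 1 is diverging, so f₁ = −17.3 cm.
Lens 1: 1/d_i1 = 1/f₁ − 1/d_o1 = 1/(-17.3) − 1/(79.1) = -0.07045, so d_i1 = -14.20 cm.
The intermediate image is 14.20 cm to the left of lens 1 (virtual), which is 35.2 − (-14.20) = 49.40 cm to the left of lens 2, so d_o2 = +49.40 cm.
Lens 2: 1/d_i2 = 1/f₂ − 1/d_o2 = 1/(11.0) − 1/(49.40) = 0.07067, so d_i2 = 14.2 cm.
The final image is real, 14.2 cm to the right of lens 2 (overall magnification ≈ -0.051).

14.2 cm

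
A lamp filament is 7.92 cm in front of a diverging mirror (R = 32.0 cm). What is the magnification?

f = R/2 = 32.0/2 = 16.00 cm; for a diverging mirror, f = -16.00 cm.
1/d_i = 1/f − 1/d_o = 1/(-16.00) − 1/(7.92) = -0.1888, so d_i = -5.298 cm.
m = −d_i/d_o = −(-5.298)/(7.92) = +0.669.
The image is virtual, upright and reduced, behind the mirror.

m = +0.669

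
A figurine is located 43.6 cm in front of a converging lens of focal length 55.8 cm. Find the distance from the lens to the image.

199 cm

Lens equation: 1/d_i = 1/f − 1/d_o = 1/(55.80) − 1/(43.6) = 0.01792 − 0.02294 = -0.005015, so d_i = -199 cm.
The image is virtual, upright and enlarged, on the same side as the object.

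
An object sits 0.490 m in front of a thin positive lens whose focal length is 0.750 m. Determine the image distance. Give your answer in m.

1.41 m

Lens equation: 1/v = 1/f − 1/u = 1/(0.7500) − 1/(0.490) = 1.333 − 2.041 = -0.7075, so v = -1.41 m.
The image is virtual, upright and enlarged, on the same side as the object.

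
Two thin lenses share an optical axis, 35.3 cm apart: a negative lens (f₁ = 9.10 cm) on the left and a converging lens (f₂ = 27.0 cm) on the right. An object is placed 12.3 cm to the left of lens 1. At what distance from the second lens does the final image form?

80.9 cm

Lens 1 is diverging, so f₁ = −9.10 cm.
Lens 1: 1/d_i1 = 1/f₁ − 1/d_o1 = 1/(-9.10) − 1/(12.3) = -0.1912, so d_i1 = -5.230 cm.
The intermediate image is 5.230 cm to the left of lens 1 (virtual), which is 35.3 − (-5.230) = 40.53 cm to the left of lens 2, so d_o2 = +40.53 cm.
Lens 2: 1/d_i2 = 1/f₂ − 1/d_o2 = 1/(27.0) − 1/(40.53) = 0.01236, so d_i2 = 80.9 cm.
The final image is real, 80.9 cm to the right of lens 2 (overall magnification ≈ -0.85).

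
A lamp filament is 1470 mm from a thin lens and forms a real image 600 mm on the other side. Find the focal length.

Real image ⇒ d_i = +600 mm.
1/f = 1/d_o + 1/d_i = 1/(1470) + 1/(600) = 0.002347, so f = 426 mm.
Since f is positive, the thin lens is converging.

f = 426 mm (converging)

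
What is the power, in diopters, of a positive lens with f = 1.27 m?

P = +0.787 D

P = 1/f = 1/(1.27 m) = +0.787 D.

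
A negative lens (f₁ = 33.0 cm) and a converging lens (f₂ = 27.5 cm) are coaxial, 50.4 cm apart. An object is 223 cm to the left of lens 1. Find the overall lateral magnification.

m = -0.0686

f₁ = −33.0 cm (diverging).
Lens 1: 1/d_i1 = 1/(-33.0) − 1/(223) = -0.03479, so d_i1 = -28.75 cm; m₁ = −d_i1/d_o1 = +0.1289.
d_o2 = 50.4 − (-28.75) = 79.15 cm.
Lens 2: 1/d_i2 = 1/(27.5) − 1/(79.15) = 0.02373, so d_i2 = 42.14 cm; m₂ = −d_i2/d_o2 = -0.5324.
m = m₁·m₂ = (+0.1289)(-0.5324) = -0.0686.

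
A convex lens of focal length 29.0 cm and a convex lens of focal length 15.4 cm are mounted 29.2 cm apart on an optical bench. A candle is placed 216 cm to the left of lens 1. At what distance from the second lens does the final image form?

3.36 cm

Lens 1: 1/d_i1 = 1/f₁ − 1/d_o1 = 1/(29.0) − 1/(216) = 0.02985, so d_i1 = 33.50 cm.
The intermediate image is 33.50 cm to the right of lens 1, which lies 4.300 cm to the right of lens 2 — a virtual object — so d_o2 = −4.300 cm.
Lens 2: 1/d_i2 = 1/f₂ − 1/d_o2 = 1/(15.4) − 1/(-4.300) = 0.2975, so d_i2 = 3.36 cm.
The final image is real, 3.36 cm to the right of lens 2 (overall magnification ≈ -0.12).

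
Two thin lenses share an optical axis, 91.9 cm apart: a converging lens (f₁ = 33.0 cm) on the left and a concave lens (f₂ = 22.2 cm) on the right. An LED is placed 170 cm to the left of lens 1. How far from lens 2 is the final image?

15.5 cm

Lens 1: 1/d_i1 = 1/f₁ − 1/d_o1 = 1/(33.0) − 1/(170) = 0.02442, so d_i1 = 40.95 cm.
The intermediate image is 40.95 cm to the right of lens 1, which is 91.9 − (40.95) = 50.95 cm to the left of lens 2, so d_o2 = +50.95 cm.
Lens 2 is diverging, so f₂ = −22.2 cm.
Lens 2: 1/d_i2 = 1/f₂ − 1/d_o2 = 1/(-22.2) − 1/(50.95) = -0.06467, so d_i2 = -15.5 cm.
The final image is virtual, 15.5 cm to the left of lens 2 (overall magnification ≈ -0.073).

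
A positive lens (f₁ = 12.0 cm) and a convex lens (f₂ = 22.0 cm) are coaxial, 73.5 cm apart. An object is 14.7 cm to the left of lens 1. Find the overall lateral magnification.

Lens 1: 1/d_i1 = 1/(12.0) − 1/(14.7) = 0.01531, so d_i1 = 65.33 cm; m₁ = −d_i1/d_o1 = -4.444.
d_o2 = 73.5 − (65.33) = 8.170 cm.
Lens 2: 1/d_i2 = 1/(22.0) − 1/(8.170) = -0.07694, so d_i2 = -13.00 cm; m₂ = −d_i2/d_o2 = +1.591.
m = m₁·m₂ = (-4.444)(+1.591) = -7.07.

m = -7.07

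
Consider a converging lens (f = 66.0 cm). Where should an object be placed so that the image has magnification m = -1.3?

m = −d_i/d_o ⇒ d_i = −m·d_o.
1/f = 1/d_o + 1/d_i = 1/d_o − 1/(m·d_o) = (1 − 1/m)/d_o, so d_o = f(1 − 1/m) = (66.00)(1 − 1/(-1.3)) = 117 cm.

117 cm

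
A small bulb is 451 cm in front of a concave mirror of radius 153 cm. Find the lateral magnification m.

f = R/2 = 153/2 = 76.50 cm.
1/d_i = 1/f − 1/d_o = 1/(76.50) − 1/(451) = 0.01085, so d_i = 92.13 cm.
m = −d_i/d_o = −(92.13)/(451) = -0.204.
The image is real, inverted and reduced, in front of the mirror.

m = -0.204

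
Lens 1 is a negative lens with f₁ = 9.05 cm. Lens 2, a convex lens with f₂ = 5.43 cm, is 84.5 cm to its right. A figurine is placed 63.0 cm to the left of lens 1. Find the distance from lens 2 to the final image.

5.77 cm

Lens 1 is diverging, so f₁ = −9.05 cm.
Lens 1: 1/d_i1 = 1/f₁ − 1/d_o1 = 1/(-9.05) − 1/(63.0) = -0.1264, so d_i1 = -7.913 cm.
The intermediate image is 7.913 cm to the left of lens 1 (virtual), which is 84.5 − (-7.913) = 92.41 cm to the left of lens 2, so d_o2 = +92.41 cm.
Lens 2: 1/d_i2 = 1/f₂ − 1/d_o2 = 1/(5.43) − 1/(92.41) = 0.1733, so d_i2 = 5.77 cm.
The final image is real, 5.77 cm to the right of lens 2 (overall magnification ≈ -0.0078).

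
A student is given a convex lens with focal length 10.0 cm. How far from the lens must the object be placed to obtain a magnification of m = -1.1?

19.1 cm

m = −d_i/d_o ⇒ d_i = −m·d_o.
1/f = 1/d_o + 1/d_i = 1/d_o − 1/(m·d_o) = (1 − 1/m)/d_o, so d_o = f(1 − 1/m) = (10.00)(1 − 1/(-1.1)) = 19.1 cm.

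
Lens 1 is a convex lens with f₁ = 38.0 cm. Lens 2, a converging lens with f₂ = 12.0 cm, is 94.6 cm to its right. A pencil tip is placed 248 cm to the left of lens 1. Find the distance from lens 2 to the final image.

15.8 cm

Lens 1: 1/d_i1 = 1/f₁ − 1/d_o1 = 1/(38.0) − 1/(248) = 0.02228, so d_i1 = 44.88 cm.
The intermediate image is 44.88 cm to the right of lens 1, which is 94.6 − (44.88) = 49.72 cm to the left of lens 2, so d_o2 = +49.72 cm.
Lens 2: 1/d_i2 = 1/f₂ − 1/d_o2 = 1/(12.0) − 1/(49.72) = 0.06322, so d_i2 = 15.8 cm.
The final image is real, 15.8 cm to the right of lens 2 (overall magnification ≈ 0.058).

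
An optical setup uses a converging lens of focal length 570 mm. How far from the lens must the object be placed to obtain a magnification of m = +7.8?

m = −d_i/d_o ⇒ d_i = −m·d_o.
1/f = 1/d_o + 1/d_i = 1/d_o − 1/(m·d_o) = (1 − 1/m)/d_o, so d_o = f(1 − 1/m) = (570.0)(1 − 1/(+7.8)) = 497 mm.

497 mm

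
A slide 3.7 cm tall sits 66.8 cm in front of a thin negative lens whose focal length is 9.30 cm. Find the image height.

0.452 cm

For a negative lens, f = -9.30 cm.
1/d_i = 1/f − 1/d_o = 1/(-9.300) − 1/(66.8) = -0.1225, so d_i = -8.163 cm.
m = −d_i/d_o = +0.1222.
|h_i| = |m|·h_o = 0.1222 × 3.7 = 0.452 cm. The image is virtual, upright and reduced, on the same side as the object.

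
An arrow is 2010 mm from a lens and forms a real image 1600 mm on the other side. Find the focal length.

f = 891 mm (converging)

Real image ⇒ d_i = +1600 mm.
1/f = 1/d_o + 1/d_i = 1/(2010) + 1/(1600) = 0.001123, so f = 891 mm.
Since f is positive, the lens is converging.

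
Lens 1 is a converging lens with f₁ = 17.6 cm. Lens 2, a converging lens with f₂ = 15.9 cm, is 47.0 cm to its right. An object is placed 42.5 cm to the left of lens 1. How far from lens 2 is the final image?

Lens 1: 1/d_i1 = 1/f₁ − 1/d_o1 = 1/(17.6) − 1/(42.5) = 0.03329, so d_i1 = 30.04 cm.
The intermediate image is 30.04 cm to the right of lens 1, which is 47.0 − (30.04) = 16.96 cm to the left of lens 2, so d_o2 = +16.96 cm.
Lens 2: 1/d_i2 = 1/f₂ − 1/d_o2 = 1/(15.9) − 1/(16.96) = 0.003931, so d_i2 = 254 cm.
The final image is real, 254 cm to the right of lens 2 (overall magnification ≈ 11).

254 cm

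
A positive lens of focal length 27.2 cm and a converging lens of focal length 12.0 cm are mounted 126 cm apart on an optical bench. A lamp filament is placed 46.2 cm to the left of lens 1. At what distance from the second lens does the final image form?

15.0 cm

Lens 1: 1/d_i1 = 1/f₁ − 1/d_o1 = 1/(27.2) − 1/(46.2) = 0.01512, so d_i1 = 66.14 cm.
The intermediate image is 66.14 cm to the right of lens 1, which is 126 − (66.14) = 59.86 cm to the left of lens 2, so d_o2 = +59.86 cm.
Lens 2: 1/d_i2 = 1/f₂ − 1/d_o2 = 1/(12.0) − 1/(59.86) = 0.06663, so d_i2 = 15.0 cm.
The final image is real, 15.0 cm to the right of lens 2 (overall magnification ≈ 0.36).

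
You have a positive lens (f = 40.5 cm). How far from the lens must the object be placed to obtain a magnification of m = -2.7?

55.5 cm

m = −d_i/d_o ⇒ d_i = −m·d_o.
1/f = 1/d_o + 1/d_i = 1/d_o − 1/(m·d_o) = (1 − 1/m)/d_o, so d_o = f(1 − 1/m) = (40.50)(1 − 1/(-2.7)) = 55.5 cm.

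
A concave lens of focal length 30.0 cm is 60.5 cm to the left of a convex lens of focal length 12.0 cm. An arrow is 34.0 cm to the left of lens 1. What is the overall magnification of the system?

f₁ = −30.0 cm (diverging).
Lens 1: 1/d_i1 = 1/(-30.0) − 1/(34.0) = -0.06275, so d_i1 = -15.94 cm; m₁ = −d_i1/d_o1 = +0.4688.
d_o2 = 60.5 − (-15.94) = 76.44 cm.
Lens 2: 1/d_i2 = 1/(12.0) − 1/(76.44) = 0.07025, so d_i2 = 14.23 cm; m₂ = −d_i2/d_o2 = -0.1862.
m = m₁·m₂ = (+0.4688)(-0.1862) = -0.0873.

m = -0.0873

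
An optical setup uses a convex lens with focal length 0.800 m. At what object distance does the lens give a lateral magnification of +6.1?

m = −d_i/d_o ⇒ d_i = −m·d_o.
1/f = 1/d_o + 1/d_i = 1/d_o − 1/(m·d_o) = (1 − 1/m)/d_o, so d_o = f(1 − 1/m) = (0.8000)(1 − 1/(+6.1)) = 0.669 m.

0.669 m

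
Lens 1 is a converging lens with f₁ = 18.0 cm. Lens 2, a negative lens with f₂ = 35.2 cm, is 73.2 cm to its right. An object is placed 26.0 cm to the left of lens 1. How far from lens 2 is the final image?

10.4 cm

Lens 1: 1/d_i1 = 1/f₁ − 1/d_o1 = 1/(18.0) − 1/(26.0) = 0.01709, so d_i1 = 58.50 cm.
The intermediate image is 58.50 cm to the right of lens 1, which is 73.2 − (58.50) = 14.70 cm to the left of lens 2, so d_o2 = +14.70 cm.
Lens 2 is diverging, so f₂ = −35.2 cm.
Lens 2: 1/d_i2 = 1/f₂ − 1/d_o2 = 1/(-35.2) − 1/(14.70) = -0.09644, so d_i2 = -10.4 cm.
The final image is virtual, 10.4 cm to the left of lens 2 (overall magnification ≈ -1.6).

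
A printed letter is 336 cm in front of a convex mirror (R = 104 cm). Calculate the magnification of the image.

m = +0.134

f = R/2 = 104/2 = 52.00 cm; for a convex mirror, f = -52.00 cm.
1/d_i = 1/f − 1/d_o = 1/(-52.00) − 1/(336) = -0.02221, so d_i = -45.03 cm.
m = −d_i/d_o = −(-45.03)/(336) = +0.134.
The image is virtual, upright and reduced, behind the mirror.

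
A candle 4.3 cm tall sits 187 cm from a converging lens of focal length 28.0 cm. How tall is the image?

0.757 cm

1/d_i = 1/f − 1/d_o = 1/(28.00) − 1/(187) = 0.03037, so d_i = 32.93 cm.
m = −d_i/d_o = -0.1761.
|h_i| = |m|·h_o = 0.1761 × 4.3 = 0.757 cm. The image is real, inverted and reduced, on the far side of the lens.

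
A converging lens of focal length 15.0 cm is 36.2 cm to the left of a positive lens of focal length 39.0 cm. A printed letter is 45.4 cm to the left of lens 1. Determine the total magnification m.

m = -0.764

Lens 1: 1/d_i1 = 1/(15.0) − 1/(45.4) = 0.04464, so d_i1 = 22.40 cm; m₁ = −d_i1/d_o1 = -0.4934.
d_o2 = 36.2 − (22.40) = 13.80 cm.
Lens 2: 1/d_i2 = 1/(39.0) − 1/(13.80) = -0.04682, so d_i2 = -21.36 cm; m₂ = −d_i2/d_o2 = +1.548.
m = m₁·m₂ = (-0.4934)(+1.548) = -0.764.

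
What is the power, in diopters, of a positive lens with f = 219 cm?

f = 219 cm = 2.19 m.
P = 1/f = 1/(2.19 m) = +0.457 D.

P = +0.457 D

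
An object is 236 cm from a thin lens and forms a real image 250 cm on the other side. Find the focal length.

Real image ⇒ d_i = +250 cm.
1/f = 1/d_o + 1/d_i = 1/(236) + 1/(250) = 0.008237, so f = 121 cm.
Since f is positive, the thin lens is converging.

f = 121 cm (converging)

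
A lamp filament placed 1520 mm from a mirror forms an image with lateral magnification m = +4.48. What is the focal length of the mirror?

m = −d_i/d_o ⇒ d_i = −m·d_o = −(+4.48)·(1520) = -6810 mm.
1/f = 1/d_o + 1/d_i = 1/(1520) + 1/(-6810) = 0.0005111, so f = 1960 mm.
Since f is positive, the mirror is concave.

f = 1960 mm (concave)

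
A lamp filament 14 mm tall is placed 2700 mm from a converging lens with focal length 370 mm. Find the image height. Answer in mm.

1/d_i = 1/f − 1/d_o = 1/(370.0) − 1/(2700) = 0.002332, so d_i = 428.8 mm.
m = −d_i/d_o = -0.1588.
|h_i| = |m|·h_o = 0.1588 × 14 = 2.22 mm. The image is real, inverted and reduced, on the far side of the lens.

2.22 mm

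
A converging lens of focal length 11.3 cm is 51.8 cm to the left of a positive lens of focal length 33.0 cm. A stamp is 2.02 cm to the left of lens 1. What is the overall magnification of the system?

Lens 1: 1/d_i1 = 1/(11.3) − 1/(2.02) = -0.4066, so d_i1 = -2.460 cm; m₁ = −d_i1/d_o1 = +1.218.
d_o2 = 51.8 − (-2.460) = 54.26 cm.
Lens 2: 1/d_i2 = 1/(33.0) − 1/(54.26) = 0.01187, so d_i2 = 84.22 cm; m₂ = −d_i2/d_o2 = -1.552.
m = m₁·m₂ = (+1.218)(-1.552) = -1.89.

m = -1.89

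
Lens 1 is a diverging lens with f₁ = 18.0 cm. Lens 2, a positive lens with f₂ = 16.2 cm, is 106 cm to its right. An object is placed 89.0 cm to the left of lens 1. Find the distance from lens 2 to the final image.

Lens 1 is diverging, so f₁ = −18.0 cm.
Lens 1: 1/d_i1 = 1/f₁ − 1/d_o1 = 1/(-18.0) − 1/(89.0) = -0.06679, so d_i1 = -14.97 cm.
The intermediate image is 14.97 cm to the left of lens 1 (virtual), which is 106 − (-14.97) = 121.0 cm to the left of lens 2, so d_o2 = +121.0 cm.
Lens 2: 1/d_i2 = 1/f₂ − 1/d_o2 = 1/(16.2) − 1/(121.0) = 0.05346, so d_i2 = 18.7 cm.
The final image is real, 18.7 cm to the right of lens 2 (overall magnification ≈ -0.026).

18.7 cm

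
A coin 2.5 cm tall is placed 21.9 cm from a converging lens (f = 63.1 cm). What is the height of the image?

1/d_i = 1/f − 1/d_o = 1/(63.10) − 1/(21.9) = -0.02981, so d_i = -33.54 cm.
m = −d_i/d_o = +1.532.
|h_i| = |m|·h_o = 1.532 × 2.5 = 3.83 cm. The image is virtual, upright and enlarged, on the same side as the object.

3.83 cm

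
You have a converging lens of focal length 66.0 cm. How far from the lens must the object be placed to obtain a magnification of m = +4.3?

50.7 cm

m = −d_i/d_o ⇒ d_i = −m·d_o.
1/f = 1/d_o + 1/d_i = 1/d_o − 1/(m·d_o) = (1 − 1/m)/d_o, so d_o = f(1 − 1/m) = (66.00)(1 − 1/(+4.3)) = 50.7 cm.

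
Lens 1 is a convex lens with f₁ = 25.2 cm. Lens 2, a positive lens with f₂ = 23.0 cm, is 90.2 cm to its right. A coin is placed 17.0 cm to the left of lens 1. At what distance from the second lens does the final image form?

27.4 cm

Lens 1: 1/d_i1 = 1/f₁ − 1/d_o1 = 1/(25.2) − 1/(17.0) = -0.01914, so d_i1 = -52.24 cm.
The intermediate image is 52.24 cm to the left of lens 1 (virtual), which is 90.2 − (-52.24) = 142.4 cm to the left of lens 2, so d_o2 = +142.4 cm.
Lens 2: 1/d_i2 = 1/f₂ − 1/d_o2 = 1/(23.0) − 1/(142.4) = 0.03646, so d_i2 = 27.4 cm.
The final image is real, 27.4 cm to the right of lens 2 (overall magnification ≈ -0.59).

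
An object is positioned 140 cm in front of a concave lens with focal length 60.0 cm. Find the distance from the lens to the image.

For a concave lens, f = -60.0 cm.
Lens equation: 1/q = 1/f − 1/p = 1/(-60.00) − 1/(140) = -0.01667 − 0.007143 = -0.02381, so q = -42.0 cm.
The image is virtual, upright and reduced, on the same side as the object.

42.0 cm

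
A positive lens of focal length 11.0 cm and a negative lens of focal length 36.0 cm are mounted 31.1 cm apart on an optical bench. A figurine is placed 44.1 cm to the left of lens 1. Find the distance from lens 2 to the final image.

Lens 1: 1/d_i1 = 1/f₁ − 1/d_o1 = 1/(11.0) − 1/(44.1) = 0.06823, so d_i1 = 14.66 cm.
The intermediate image is 14.66 cm to the right of lens 1, which is 31.1 − (14.66) = 16.44 cm to the left of lens 2, so d_o2 = +16.44 cm.
Lens 2 is diverging, so f₂ = −36.0 cm.
Lens 2: 1/d_i2 = 1/f₂ − 1/d_o2 = 1/(-36.0) − 1/(16.44) = -0.08861, so d_i2 = -11.3 cm.
The final image is virtual, 11.3 cm to the left of lens 2 (overall magnification ≈ -0.23).

11.3 cm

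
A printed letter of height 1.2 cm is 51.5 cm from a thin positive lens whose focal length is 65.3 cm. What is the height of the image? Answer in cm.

1/d_i = 1/f − 1/d_o = 1/(65.30) − 1/(51.5) = -0.004104, so d_i = -243.7 cm.
m = −d_i/d_o = +4.732.
|h_i| = |m|·h_o = 4.732 × 1.2 = 5.68 cm. The image is virtual, upright and enlarged, on the same side as the object.

5.68 cm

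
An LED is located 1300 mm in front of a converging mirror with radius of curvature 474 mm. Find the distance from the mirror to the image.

f = R/2 = 474/2 = 237.0 mm.
Mirror equation: 1/d_i = 1/f − 1/d_o = 1/(237.0) − 1/(1300) = 0.004219 − 0.0007692 = 0.003450, so d_i = 290 mm.
The image is real, inverted and reduced, in front of the mirror.

290 mm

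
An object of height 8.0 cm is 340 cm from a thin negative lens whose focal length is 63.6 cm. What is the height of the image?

For a negative lens, f = -63.6 cm.
1/d_i = 1/f − 1/d_o = 1/(-63.60) − 1/(340) = -0.01866, so d_i = -53.58 cm.
m = −d_i/d_o = +0.1576.
|h_i| = |m|·h_o = 0.1576 × 8.0 = 1.26 cm. The image is virtual, upright and reduced, on the same side as the object.

1.26 cm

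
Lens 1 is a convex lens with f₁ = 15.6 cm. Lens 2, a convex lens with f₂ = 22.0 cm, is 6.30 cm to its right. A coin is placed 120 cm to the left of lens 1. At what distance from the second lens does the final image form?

7.61 cm

Lens 1: 1/d_i1 = 1/f₁ − 1/d_o1 = 1/(15.6) − 1/(120) = 0.05577, so d_i1 = 17.93 cm.
The intermediate image is 17.93 cm to the right of lens 1, which lies 11.63 cm to the right of lens 2 — a virtual object — so d_o2 = −11.63 cm.
Lens 2: 1/d_i2 = 1/f₂ − 1/d_o2 = 1/(22.0) − 1/(-11.63) = 0.1314, so d_i2 = 7.61 cm.
The final image is real, 7.61 cm to the right of lens 2 (overall magnification ≈ -0.098).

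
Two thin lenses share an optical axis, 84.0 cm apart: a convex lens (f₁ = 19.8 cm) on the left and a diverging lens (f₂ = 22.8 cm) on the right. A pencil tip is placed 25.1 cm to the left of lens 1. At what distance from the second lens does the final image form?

17.1 cm

Lens 1: 1/d_i1 = 1/f₁ − 1/d_o1 = 1/(19.8) − 1/(25.1) = 0.01066, so d_i1 = 93.77 cm.
The intermediate image is 93.77 cm to the right of lens 1, which lies 9.770 cm to the right of lens 2 — a virtual object — so d_o2 = −9.770 cm.
Lens 2 is diverging, so f₂ = −22.8 cm.
Lens 2: 1/d_i2 = 1/f₂ − 1/d_o2 = 1/(-22.8) − 1/(-9.770) = 0.05849, so d_i2 = 17.1 cm.
The final image is real, 17.1 cm to the right of lens 2 (overall magnification ≈ -6.5).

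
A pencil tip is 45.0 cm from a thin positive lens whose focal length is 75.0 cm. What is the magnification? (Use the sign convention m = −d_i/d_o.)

m = +2.50

1/d_i = 1/f − 1/d_o = 1/(75.00) − 1/(45.0) = -0.008889, so d_i = -112.5 cm.
m = −d_i/d_o = −(-112.5)/(45.0) = +2.50.
The image is virtual, upright and enlarged, on the same side as the object.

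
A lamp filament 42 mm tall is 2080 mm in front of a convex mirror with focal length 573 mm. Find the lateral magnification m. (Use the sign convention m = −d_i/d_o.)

For a convex mirror, f = -573 mm.
1/d_i = 1/f − 1/d_o = 1/(-573.0) − 1/(2080) = -0.002226, so d_i = -449.2 mm.
m = −d_i/d_o = −(-449.2)/(2080) = +0.216.
The image is virtual, upright and reduced, behind the mirror.

m = +0.216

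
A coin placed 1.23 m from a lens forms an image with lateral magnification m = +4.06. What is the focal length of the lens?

m = −d_i/d_o ⇒ d_i = −m·d_o = −(+4.06)·(1.23) = -4.994 m.
1/f = 1/d_o + 1/d_i = 1/(1.23) + 1/(-4.994) = 0.6128, so f = 1.63 m.
Since f is positive, the lens is converging.

f = 1.63 m (converging)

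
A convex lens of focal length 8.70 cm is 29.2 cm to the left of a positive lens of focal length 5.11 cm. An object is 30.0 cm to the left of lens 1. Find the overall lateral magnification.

m = +0.176

Lens 1: 1/d_i1 = 1/(8.70) − 1/(30.0) = 0.08161, so d_i1 = 12.25 cm; m₁ = −d_i1/d_o1 = -0.4083.
d_o2 = 29.2 − (12.25) = 16.95 cm.
Lens 2: 1/d_i2 = 1/(5.11) − 1/(16.95) = 0.1367, so d_i2 = 7.315 cm; m₂ = −d_i2/d_o2 = -0.4316.
m = m₁·m₂ = (-0.4083)(-0.4316) = +0.176.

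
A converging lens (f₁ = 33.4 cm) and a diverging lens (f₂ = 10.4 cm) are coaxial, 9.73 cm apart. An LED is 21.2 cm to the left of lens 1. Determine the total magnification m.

m = +0.364

Lens 1: 1/d_i1 = 1/(33.4) − 1/(21.2) = -0.01723, so d_i1 = -58.04 cm; m₁ = −d_i1/d_o1 = +2.738.
d_o2 = 9.73 − (-58.04) = 67.77 cm.
f₂ = −10.4 cm (diverging).
Lens 2: 1/d_i2 = 1/(-10.4) − 1/(67.77) = -0.1109, so d_i2 = -9.016 cm; m₂ = −d_i2/d_o2 = +0.1330.
m = m₁·m₂ = (+2.738)(+0.1330) = +0.364.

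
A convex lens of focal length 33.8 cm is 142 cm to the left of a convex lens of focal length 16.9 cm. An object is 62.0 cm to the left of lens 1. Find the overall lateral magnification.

Lens 1: 1/d_i1 = 1/(33.8) − 1/(62.0) = 0.01346, so d_i1 = 74.31 cm; m₁ = −d_i1/d_o1 = -1.199.
d_o2 = 142 − (74.31) = 67.69 cm.
Lens 2: 1/d_i2 = 1/(16.9) − 1/(67.69) = 0.04440, so d_i2 = 22.52 cm; m₂ = −d_i2/d_o2 = -0.3327.
m = m₁·m₂ = (-1.199)(-0.3327) = +0.399.

m = +0.399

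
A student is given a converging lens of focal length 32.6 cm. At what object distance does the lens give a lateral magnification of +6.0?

m = −d_i/d_o ⇒ d_i = −m·d_o.
1/f = 1/d_o + 1/d_i = 1/d_o − 1/(m·d_o) = (1 − 1/m)/d_o, so d_o = f(1 − 1/m) = (32.60)(1 − 1/(+6.0)) = 27.2 cm.

27.2 cm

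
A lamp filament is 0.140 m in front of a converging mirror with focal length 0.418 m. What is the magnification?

m = +1.50

1/d_i = 1/f − 1/d_o = 1/(0.4180) − 1/(0.140) = -4.751, so d_i = -0.2105 m.
m = −d_i/d_o = −(-0.2105)/(0.140) = +1.50.
The image is virtual, upright and enlarged, behind the mirror.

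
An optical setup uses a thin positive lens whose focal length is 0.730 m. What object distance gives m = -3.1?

m = −d_i/d_o ⇒ d_i = −m·d_o.
1/f = 1/d_o + 1/d_i = 1/d_o − 1/(m·d_o) = (1 − 1/m)/d_o, so d_o = f(1 − 1/m) = (0.7300)(1 − 1/(-3.1)) = 0.965 m.

0.965 m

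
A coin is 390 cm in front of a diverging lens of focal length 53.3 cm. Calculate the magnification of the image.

For a diverging lens, f = -53.3 cm.
1/d_i = 1/f − 1/d_o = 1/(-53.30) − 1/(390) = -0.02133, so d_i = -46.89 cm.
m = −d_i/d_o = −(-46.89)/(390) = +0.120.
The image is virtual, upright and reduced, on the same side as the object.

m = +0.120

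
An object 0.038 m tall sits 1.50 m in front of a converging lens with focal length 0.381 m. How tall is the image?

1/d_i = 1/f − 1/d_o = 1/(0.3810) − 1/(1.50) = 1.958, so d_i = 0.5107 m.
m = −d_i/d_o = -0.3405.
|h_i| = |m|·h_o = 0.3405 × 0.038 = 0.0129 m. The image is real, inverted and reduced, on the far side of the lens.

0.0129 m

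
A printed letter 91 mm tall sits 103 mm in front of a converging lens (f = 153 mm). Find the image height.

278 mm

1/d_i = 1/f − 1/d_o = 1/(153.0) − 1/(103) = -0.003173, so d_i = -315.2 mm.
m = −d_i/d_o = +3.060.
|h_i| = |m|·h_o = 3.060 × 91 = 278 mm. The image is virtual, upright and enlarged, on the same side as the object.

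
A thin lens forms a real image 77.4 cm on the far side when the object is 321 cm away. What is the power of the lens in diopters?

P = +1.60 D

d_i = +77.4 cm.
1/f = 1/d_o + 1/d_i = 1/(321) + 1/(77.4) = 0.01604 cm⁻¹.
f = 62.36 cm = 0.6236 m, so P = 1/f = +1.60 D.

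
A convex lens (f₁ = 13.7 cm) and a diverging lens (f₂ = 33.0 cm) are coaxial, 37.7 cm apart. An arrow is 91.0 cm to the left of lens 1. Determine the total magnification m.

m = -0.107

Lens 1: 1/d_i1 = 1/(13.7) − 1/(91.0) = 0.06200, so d_i1 = 16.13 cm; m₁ = −d_i1/d_o1 = -0.1773.
d_o2 = 37.7 − (16.13) = 21.57 cm.
f₂ = −33.0 cm (diverging).
Lens 2: 1/d_i2 = 1/(-33.0) − 1/(21.57) = -0.07666, so d_i2 = -13.04 cm; m₂ = −d_i2/d_o2 = +0.6047.
m = m₁·m₂ = (-0.1773)(+0.6047) = -0.107.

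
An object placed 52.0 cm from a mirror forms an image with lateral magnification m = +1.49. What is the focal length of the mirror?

f = 158 cm (concave)

m = −d_i/d_o ⇒ d_i = −m·d_o = −(+1.49)·(52.0) = -77.48 cm.
1/f = 1/d_o + 1/d_i = 1/(52.0) + 1/(-77.48) = 0.006324, so f = 158 cm.
Since f is positive, the mirror is concave.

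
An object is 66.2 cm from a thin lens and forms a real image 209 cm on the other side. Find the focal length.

f = 50.3 cm (converging)

Real image ⇒ d_i = +209 cm.
1/f = 1/d_o + 1/d_i = 1/(66.2) + 1/(209) = 0.01989, so f = 50.3 cm.
Since f is positive, the thin lens is converging.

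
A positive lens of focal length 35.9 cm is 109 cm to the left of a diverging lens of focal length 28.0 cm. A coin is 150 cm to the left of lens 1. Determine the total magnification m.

m = -0.0981

Lens 1: 1/d_i1 = 1/(35.9) − 1/(150) = 0.02119, so d_i1 = 47.20 cm; m₁ = −d_i1/d_o1 = -0.3147.
d_o2 = 109 − (47.20) = 61.80 cm.
f₂ = −28.0 cm (diverging).
Lens 2: 1/d_i2 = 1/(-28.0) − 1/(61.80) = -0.05190, so d_i2 = -19.27 cm; m₂ = −d_i2/d_o2 = +0.3118.
m = m₁·m₂ = (-0.3147)(+0.3118) = -0.0981.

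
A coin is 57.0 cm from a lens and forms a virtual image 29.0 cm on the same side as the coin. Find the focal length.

Virtual image ⇒ d_i = −29.0 cm.
1/f = 1/d_o + 1/d_i = 1/(57.0) + 1/(-29.0) = -0.01694, so f = -59.0 cm.
Since f is negative, the lens is diverging.

f = -59.0 cm (diverging)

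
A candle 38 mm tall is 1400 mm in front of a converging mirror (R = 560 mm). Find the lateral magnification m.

m = -0.250

f = R/2 = 560/2 = 280.0 mm.
1/d_i = 1/f − 1/d_o = 1/(280.0) − 1/(1400) = 0.002857, so d_i = 350.0 mm.
m = −d_i/d_o = −(350.0)/(1400) = -0.250.
The image is real, inverted and reduced, in front of the mirror.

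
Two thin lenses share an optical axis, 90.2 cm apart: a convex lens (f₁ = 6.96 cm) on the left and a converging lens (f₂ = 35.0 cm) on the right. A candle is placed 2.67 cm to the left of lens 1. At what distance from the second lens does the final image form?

55.6 cm

Lens 1: 1/d_i1 = 1/f₁ − 1/d_o1 = 1/(6.96) − 1/(2.67) = -0.2309, so d_i1 = -4.332 cm.
The intermediate image is 4.332 cm to the left of lens 1 (virtual), which is 90.2 − (-4.332) = 94.53 cm to the left of lens 2, so d_o2 = +94.53 cm.
Lens 2: 1/d_i2 = 1/f₂ − 1/d_o2 = 1/(35.0) − 1/(94.53) = 0.01799, so d_i2 = 55.6 cm.
The final image is real, 55.6 cm to the right of lens 2 (overall magnification ≈ -0.95).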